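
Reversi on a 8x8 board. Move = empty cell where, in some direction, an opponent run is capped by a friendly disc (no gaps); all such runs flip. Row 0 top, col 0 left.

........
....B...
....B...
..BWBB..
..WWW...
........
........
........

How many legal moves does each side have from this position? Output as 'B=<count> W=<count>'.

Answer: B=4 W=8

Derivation:
-- B to move --
(2,2): no bracket -> illegal
(2,3): no bracket -> illegal
(3,1): no bracket -> illegal
(4,1): no bracket -> illegal
(4,5): no bracket -> illegal
(5,1): flips 2 -> legal
(5,2): flips 2 -> legal
(5,3): flips 1 -> legal
(5,4): flips 2 -> legal
(5,5): no bracket -> illegal
B mobility = 4
-- W to move --
(0,3): no bracket -> illegal
(0,4): flips 3 -> legal
(0,5): no bracket -> illegal
(1,3): no bracket -> illegal
(1,5): flips 1 -> legal
(2,1): flips 1 -> legal
(2,2): flips 1 -> legal
(2,3): no bracket -> illegal
(2,5): flips 1 -> legal
(2,6): flips 1 -> legal
(3,1): flips 1 -> legal
(3,6): flips 2 -> legal
(4,1): no bracket -> illegal
(4,5): no bracket -> illegal
(4,6): no bracket -> illegal
W mobility = 8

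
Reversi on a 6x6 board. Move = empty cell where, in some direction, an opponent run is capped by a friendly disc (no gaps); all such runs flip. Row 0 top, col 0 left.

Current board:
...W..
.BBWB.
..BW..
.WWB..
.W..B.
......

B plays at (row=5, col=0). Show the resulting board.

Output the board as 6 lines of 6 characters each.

Answer: ...W..
.BBWB.
..BB..
.WBB..
.B..B.
B.....

Derivation:
Place B at (5,0); scan 8 dirs for brackets.
Dir NW: edge -> no flip
Dir N: first cell '.' (not opp) -> no flip
Dir NE: opp run (4,1) (3,2) (2,3) capped by B -> flip
Dir W: edge -> no flip
Dir E: first cell '.' (not opp) -> no flip
Dir SW: edge -> no flip
Dir S: edge -> no flip
Dir SE: edge -> no flip
All flips: (2,3) (3,2) (4,1)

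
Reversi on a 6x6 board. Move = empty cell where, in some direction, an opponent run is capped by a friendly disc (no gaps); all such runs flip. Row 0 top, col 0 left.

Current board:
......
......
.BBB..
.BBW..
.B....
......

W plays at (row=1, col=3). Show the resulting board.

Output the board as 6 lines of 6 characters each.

Answer: ......
...W..
.BBW..
.BBW..
.B....
......

Derivation:
Place W at (1,3); scan 8 dirs for brackets.
Dir NW: first cell '.' (not opp) -> no flip
Dir N: first cell '.' (not opp) -> no flip
Dir NE: first cell '.' (not opp) -> no flip
Dir W: first cell '.' (not opp) -> no flip
Dir E: first cell '.' (not opp) -> no flip
Dir SW: opp run (2,2) (3,1), next='.' -> no flip
Dir S: opp run (2,3) capped by W -> flip
Dir SE: first cell '.' (not opp) -> no flip
All flips: (2,3)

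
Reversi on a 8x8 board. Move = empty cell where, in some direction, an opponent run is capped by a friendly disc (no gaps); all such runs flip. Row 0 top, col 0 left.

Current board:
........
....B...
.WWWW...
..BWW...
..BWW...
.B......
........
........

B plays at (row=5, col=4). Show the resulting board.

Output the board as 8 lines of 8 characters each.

Answer: ........
....B...
.WWWB...
..BWB...
..BBB...
.B..B...
........
........

Derivation:
Place B at (5,4); scan 8 dirs for brackets.
Dir NW: opp run (4,3) capped by B -> flip
Dir N: opp run (4,4) (3,4) (2,4) capped by B -> flip
Dir NE: first cell '.' (not opp) -> no flip
Dir W: first cell '.' (not opp) -> no flip
Dir E: first cell '.' (not opp) -> no flip
Dir SW: first cell '.' (not opp) -> no flip
Dir S: first cell '.' (not opp) -> no flip
Dir SE: first cell '.' (not opp) -> no flip
All flips: (2,4) (3,4) (4,3) (4,4)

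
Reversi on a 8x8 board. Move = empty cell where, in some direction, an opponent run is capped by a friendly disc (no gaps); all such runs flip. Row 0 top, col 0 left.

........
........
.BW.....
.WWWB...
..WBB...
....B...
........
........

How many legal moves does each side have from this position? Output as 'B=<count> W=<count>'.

Answer: B=4 W=8

Derivation:
-- B to move --
(1,1): flips 2 -> legal
(1,2): no bracket -> illegal
(1,3): no bracket -> illegal
(2,0): no bracket -> illegal
(2,3): flips 2 -> legal
(2,4): no bracket -> illegal
(3,0): flips 3 -> legal
(4,0): no bracket -> illegal
(4,1): flips 2 -> legal
(5,1): no bracket -> illegal
(5,2): no bracket -> illegal
(5,3): no bracket -> illegal
B mobility = 4
-- W to move --
(1,0): flips 1 -> legal
(1,1): flips 1 -> legal
(1,2): no bracket -> illegal
(2,0): flips 1 -> legal
(2,3): no bracket -> illegal
(2,4): no bracket -> illegal
(2,5): no bracket -> illegal
(3,0): no bracket -> illegal
(3,5): flips 1 -> legal
(4,5): flips 2 -> legal
(5,2): no bracket -> illegal
(5,3): flips 1 -> legal
(5,5): flips 1 -> legal
(6,3): no bracket -> illegal
(6,4): no bracket -> illegal
(6,5): flips 2 -> legal
W mobility = 8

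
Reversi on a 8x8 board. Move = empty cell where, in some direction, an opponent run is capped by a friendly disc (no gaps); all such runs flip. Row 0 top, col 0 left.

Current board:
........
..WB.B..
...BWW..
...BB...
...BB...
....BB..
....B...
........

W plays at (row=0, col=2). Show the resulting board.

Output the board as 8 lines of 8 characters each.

Place W at (0,2); scan 8 dirs for brackets.
Dir NW: edge -> no flip
Dir N: edge -> no flip
Dir NE: edge -> no flip
Dir W: first cell '.' (not opp) -> no flip
Dir E: first cell '.' (not opp) -> no flip
Dir SW: first cell '.' (not opp) -> no flip
Dir S: first cell 'W' (not opp) -> no flip
Dir SE: opp run (1,3) capped by W -> flip
All flips: (1,3)

Answer: ..W.....
..WW.B..
...BWW..
...BB...
...BB...
....BB..
....B...
........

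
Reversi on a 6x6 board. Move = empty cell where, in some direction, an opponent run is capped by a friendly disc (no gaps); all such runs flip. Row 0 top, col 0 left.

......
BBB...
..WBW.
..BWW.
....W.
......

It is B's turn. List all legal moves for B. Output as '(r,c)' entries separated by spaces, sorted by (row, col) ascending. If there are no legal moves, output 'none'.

(1,3): no bracket -> illegal
(1,4): no bracket -> illegal
(1,5): no bracket -> illegal
(2,1): flips 1 -> legal
(2,5): flips 1 -> legal
(3,1): no bracket -> illegal
(3,5): flips 2 -> legal
(4,2): no bracket -> illegal
(4,3): flips 1 -> legal
(4,5): flips 1 -> legal
(5,3): no bracket -> illegal
(5,4): no bracket -> illegal
(5,5): flips 3 -> legal

Answer: (2,1) (2,5) (3,5) (4,3) (4,5) (5,5)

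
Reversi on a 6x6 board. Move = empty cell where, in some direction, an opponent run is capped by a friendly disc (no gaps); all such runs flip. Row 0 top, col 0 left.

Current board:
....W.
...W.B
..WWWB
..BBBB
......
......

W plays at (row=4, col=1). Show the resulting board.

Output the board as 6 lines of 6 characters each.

Answer: ....W.
...W.B
..WWWB
..WBBB
.W....
......

Derivation:
Place W at (4,1); scan 8 dirs for brackets.
Dir NW: first cell '.' (not opp) -> no flip
Dir N: first cell '.' (not opp) -> no flip
Dir NE: opp run (3,2) capped by W -> flip
Dir W: first cell '.' (not opp) -> no flip
Dir E: first cell '.' (not opp) -> no flip
Dir SW: first cell '.' (not opp) -> no flip
Dir S: first cell '.' (not opp) -> no flip
Dir SE: first cell '.' (not opp) -> no flip
All flips: (3,2)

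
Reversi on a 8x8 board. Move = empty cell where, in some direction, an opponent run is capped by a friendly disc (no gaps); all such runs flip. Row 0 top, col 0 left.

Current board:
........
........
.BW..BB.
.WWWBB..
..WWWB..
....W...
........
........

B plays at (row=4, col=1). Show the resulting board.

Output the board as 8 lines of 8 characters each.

Place B at (4,1); scan 8 dirs for brackets.
Dir NW: first cell '.' (not opp) -> no flip
Dir N: opp run (3,1) capped by B -> flip
Dir NE: opp run (3,2), next='.' -> no flip
Dir W: first cell '.' (not opp) -> no flip
Dir E: opp run (4,2) (4,3) (4,4) capped by B -> flip
Dir SW: first cell '.' (not opp) -> no flip
Dir S: first cell '.' (not opp) -> no flip
Dir SE: first cell '.' (not opp) -> no flip
All flips: (3,1) (4,2) (4,3) (4,4)

Answer: ........
........
.BW..BB.
.BWWBB..
.BBBBB..
....W...
........
........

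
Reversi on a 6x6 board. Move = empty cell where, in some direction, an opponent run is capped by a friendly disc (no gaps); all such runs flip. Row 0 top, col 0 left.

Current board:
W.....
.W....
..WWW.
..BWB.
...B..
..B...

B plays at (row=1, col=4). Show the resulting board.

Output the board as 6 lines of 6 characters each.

Answer: W.....
.W..B.
..WBB.
..BWB.
...B..
..B...

Derivation:
Place B at (1,4); scan 8 dirs for brackets.
Dir NW: first cell '.' (not opp) -> no flip
Dir N: first cell '.' (not opp) -> no flip
Dir NE: first cell '.' (not opp) -> no flip
Dir W: first cell '.' (not opp) -> no flip
Dir E: first cell '.' (not opp) -> no flip
Dir SW: opp run (2,3) capped by B -> flip
Dir S: opp run (2,4) capped by B -> flip
Dir SE: first cell '.' (not opp) -> no flip
All flips: (2,3) (2,4)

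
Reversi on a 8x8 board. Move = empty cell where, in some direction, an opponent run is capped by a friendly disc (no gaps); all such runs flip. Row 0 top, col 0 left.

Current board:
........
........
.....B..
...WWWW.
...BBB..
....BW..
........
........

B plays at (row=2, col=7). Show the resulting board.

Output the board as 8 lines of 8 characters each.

Place B at (2,7); scan 8 dirs for brackets.
Dir NW: first cell '.' (not opp) -> no flip
Dir N: first cell '.' (not opp) -> no flip
Dir NE: edge -> no flip
Dir W: first cell '.' (not opp) -> no flip
Dir E: edge -> no flip
Dir SW: opp run (3,6) capped by B -> flip
Dir S: first cell '.' (not opp) -> no flip
Dir SE: edge -> no flip
All flips: (3,6)

Answer: ........
........
.....B.B
...WWWB.
...BBB..
....BW..
........
........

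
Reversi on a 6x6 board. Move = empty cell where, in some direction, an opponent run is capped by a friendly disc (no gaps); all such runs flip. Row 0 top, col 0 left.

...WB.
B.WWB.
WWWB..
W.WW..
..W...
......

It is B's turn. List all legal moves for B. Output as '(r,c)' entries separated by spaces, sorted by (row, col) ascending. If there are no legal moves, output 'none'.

(0,1): flips 1 -> legal
(0,2): flips 1 -> legal
(1,1): flips 2 -> legal
(2,4): no bracket -> illegal
(3,1): flips 2 -> legal
(3,4): no bracket -> illegal
(4,0): flips 2 -> legal
(4,1): flips 1 -> legal
(4,3): flips 3 -> legal
(4,4): no bracket -> illegal
(5,1): no bracket -> illegal
(5,2): no bracket -> illegal
(5,3): no bracket -> illegal

Answer: (0,1) (0,2) (1,1) (3,1) (4,0) (4,1) (4,3)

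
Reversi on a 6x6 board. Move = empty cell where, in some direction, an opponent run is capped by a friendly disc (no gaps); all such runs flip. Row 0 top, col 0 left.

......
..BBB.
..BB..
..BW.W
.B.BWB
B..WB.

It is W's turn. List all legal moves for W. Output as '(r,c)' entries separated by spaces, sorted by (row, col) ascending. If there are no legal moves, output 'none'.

(0,1): no bracket -> illegal
(0,2): no bracket -> illegal
(0,3): flips 2 -> legal
(0,4): no bracket -> illegal
(0,5): no bracket -> illegal
(1,1): flips 1 -> legal
(1,5): no bracket -> illegal
(2,1): no bracket -> illegal
(2,4): no bracket -> illegal
(2,5): no bracket -> illegal
(3,0): no bracket -> illegal
(3,1): flips 1 -> legal
(3,4): no bracket -> illegal
(4,0): no bracket -> illegal
(4,2): flips 1 -> legal
(5,1): no bracket -> illegal
(5,2): no bracket -> illegal
(5,5): flips 2 -> legal

Answer: (0,3) (1,1) (3,1) (4,2) (5,5)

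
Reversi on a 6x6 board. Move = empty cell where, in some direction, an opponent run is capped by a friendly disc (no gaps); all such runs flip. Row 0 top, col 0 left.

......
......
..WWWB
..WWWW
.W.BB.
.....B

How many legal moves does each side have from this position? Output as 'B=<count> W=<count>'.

Answer: B=5 W=4

Derivation:
-- B to move --
(1,1): flips 2 -> legal
(1,2): no bracket -> illegal
(1,3): flips 2 -> legal
(1,4): flips 2 -> legal
(1,5): no bracket -> illegal
(2,1): flips 4 -> legal
(3,0): no bracket -> illegal
(3,1): no bracket -> illegal
(4,0): no bracket -> illegal
(4,2): no bracket -> illegal
(4,5): flips 1 -> legal
(5,0): no bracket -> illegal
(5,1): no bracket -> illegal
(5,2): no bracket -> illegal
B mobility = 5
-- W to move --
(1,4): no bracket -> illegal
(1,5): flips 1 -> legal
(4,2): no bracket -> illegal
(4,5): no bracket -> illegal
(5,2): flips 1 -> legal
(5,3): flips 2 -> legal
(5,4): flips 2 -> legal
W mobility = 4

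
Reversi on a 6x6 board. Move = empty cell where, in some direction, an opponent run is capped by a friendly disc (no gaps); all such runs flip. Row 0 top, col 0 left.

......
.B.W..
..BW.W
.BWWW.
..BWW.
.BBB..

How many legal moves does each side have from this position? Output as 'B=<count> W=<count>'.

Answer: B=6 W=6

Derivation:
-- B to move --
(0,2): no bracket -> illegal
(0,3): flips 4 -> legal
(0,4): flips 1 -> legal
(1,2): no bracket -> illegal
(1,4): no bracket -> illegal
(1,5): no bracket -> illegal
(2,1): no bracket -> illegal
(2,4): flips 2 -> legal
(3,5): flips 4 -> legal
(4,1): no bracket -> illegal
(4,5): flips 2 -> legal
(5,4): no bracket -> illegal
(5,5): flips 2 -> legal
B mobility = 6
-- W to move --
(0,0): flips 2 -> legal
(0,1): no bracket -> illegal
(0,2): no bracket -> illegal
(1,0): no bracket -> illegal
(1,2): flips 1 -> legal
(2,0): no bracket -> illegal
(2,1): flips 1 -> legal
(3,0): flips 1 -> legal
(4,0): flips 2 -> legal
(4,1): flips 1 -> legal
(5,0): no bracket -> illegal
(5,4): no bracket -> illegal
W mobility = 6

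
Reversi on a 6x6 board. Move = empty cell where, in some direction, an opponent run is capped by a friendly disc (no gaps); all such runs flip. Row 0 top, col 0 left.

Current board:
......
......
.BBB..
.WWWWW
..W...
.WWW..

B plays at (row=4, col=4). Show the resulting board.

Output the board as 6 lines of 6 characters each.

Place B at (4,4); scan 8 dirs for brackets.
Dir NW: opp run (3,3) capped by B -> flip
Dir N: opp run (3,4), next='.' -> no flip
Dir NE: opp run (3,5), next=edge -> no flip
Dir W: first cell '.' (not opp) -> no flip
Dir E: first cell '.' (not opp) -> no flip
Dir SW: opp run (5,3), next=edge -> no flip
Dir S: first cell '.' (not opp) -> no flip
Dir SE: first cell '.' (not opp) -> no flip
All flips: (3,3)

Answer: ......
......
.BBB..
.WWBWW
..W.B.
.WWW..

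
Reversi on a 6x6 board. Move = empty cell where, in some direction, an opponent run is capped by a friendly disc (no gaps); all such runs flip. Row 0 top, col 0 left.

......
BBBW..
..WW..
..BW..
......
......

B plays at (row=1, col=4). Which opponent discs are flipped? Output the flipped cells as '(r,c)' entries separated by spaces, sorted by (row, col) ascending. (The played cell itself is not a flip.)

Answer: (1,3) (2,3)

Derivation:
Dir NW: first cell '.' (not opp) -> no flip
Dir N: first cell '.' (not opp) -> no flip
Dir NE: first cell '.' (not opp) -> no flip
Dir W: opp run (1,3) capped by B -> flip
Dir E: first cell '.' (not opp) -> no flip
Dir SW: opp run (2,3) capped by B -> flip
Dir S: first cell '.' (not opp) -> no flip
Dir SE: first cell '.' (not opp) -> no flip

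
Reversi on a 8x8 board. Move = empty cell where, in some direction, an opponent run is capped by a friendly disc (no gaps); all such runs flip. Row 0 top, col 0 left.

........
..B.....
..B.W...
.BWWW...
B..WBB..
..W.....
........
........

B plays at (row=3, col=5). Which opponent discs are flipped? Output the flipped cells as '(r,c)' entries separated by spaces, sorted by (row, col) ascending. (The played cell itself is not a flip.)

Answer: (3,2) (3,3) (3,4)

Derivation:
Dir NW: opp run (2,4), next='.' -> no flip
Dir N: first cell '.' (not opp) -> no flip
Dir NE: first cell '.' (not opp) -> no flip
Dir W: opp run (3,4) (3,3) (3,2) capped by B -> flip
Dir E: first cell '.' (not opp) -> no flip
Dir SW: first cell 'B' (not opp) -> no flip
Dir S: first cell 'B' (not opp) -> no flip
Dir SE: first cell '.' (not opp) -> no flip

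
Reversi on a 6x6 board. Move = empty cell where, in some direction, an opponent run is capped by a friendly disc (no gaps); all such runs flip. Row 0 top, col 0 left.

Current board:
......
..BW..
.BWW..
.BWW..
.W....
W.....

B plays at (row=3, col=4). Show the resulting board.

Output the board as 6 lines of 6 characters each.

Answer: ......
..BW..
.BWB..
.BBBB.
.W....
W.....

Derivation:
Place B at (3,4); scan 8 dirs for brackets.
Dir NW: opp run (2,3) capped by B -> flip
Dir N: first cell '.' (not opp) -> no flip
Dir NE: first cell '.' (not opp) -> no flip
Dir W: opp run (3,3) (3,2) capped by B -> flip
Dir E: first cell '.' (not opp) -> no flip
Dir SW: first cell '.' (not opp) -> no flip
Dir S: first cell '.' (not opp) -> no flip
Dir SE: first cell '.' (not opp) -> no flip
All flips: (2,3) (3,2) (3,3)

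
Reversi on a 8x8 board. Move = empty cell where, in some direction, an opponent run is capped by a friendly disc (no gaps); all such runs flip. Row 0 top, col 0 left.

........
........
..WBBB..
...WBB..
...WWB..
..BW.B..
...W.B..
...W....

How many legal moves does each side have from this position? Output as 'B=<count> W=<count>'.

Answer: B=7 W=11

Derivation:
-- B to move --
(1,1): flips 3 -> legal
(1,2): no bracket -> illegal
(1,3): no bracket -> illegal
(2,1): flips 1 -> legal
(3,1): no bracket -> illegal
(3,2): flips 1 -> legal
(4,2): flips 3 -> legal
(5,4): flips 2 -> legal
(6,2): flips 2 -> legal
(6,4): no bracket -> illegal
(7,2): no bracket -> illegal
(7,4): flips 1 -> legal
B mobility = 7
-- W to move --
(1,2): no bracket -> illegal
(1,3): flips 1 -> legal
(1,4): flips 2 -> legal
(1,5): flips 1 -> legal
(1,6): flips 2 -> legal
(2,6): flips 4 -> legal
(3,2): no bracket -> illegal
(3,6): flips 2 -> legal
(4,1): flips 1 -> legal
(4,2): no bracket -> illegal
(4,6): flips 1 -> legal
(5,1): flips 1 -> legal
(5,4): no bracket -> illegal
(5,6): no bracket -> illegal
(6,1): flips 1 -> legal
(6,2): no bracket -> illegal
(6,4): no bracket -> illegal
(6,6): flips 1 -> legal
(7,4): no bracket -> illegal
(7,5): no bracket -> illegal
(7,6): no bracket -> illegal
W mobility = 11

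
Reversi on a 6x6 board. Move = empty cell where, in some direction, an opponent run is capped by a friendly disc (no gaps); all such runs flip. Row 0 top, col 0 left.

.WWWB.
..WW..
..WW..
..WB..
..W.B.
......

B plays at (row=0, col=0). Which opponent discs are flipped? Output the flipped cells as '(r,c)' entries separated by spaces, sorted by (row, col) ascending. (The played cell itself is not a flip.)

Dir NW: edge -> no flip
Dir N: edge -> no flip
Dir NE: edge -> no flip
Dir W: edge -> no flip
Dir E: opp run (0,1) (0,2) (0,3) capped by B -> flip
Dir SW: edge -> no flip
Dir S: first cell '.' (not opp) -> no flip
Dir SE: first cell '.' (not opp) -> no flip

Answer: (0,1) (0,2) (0,3)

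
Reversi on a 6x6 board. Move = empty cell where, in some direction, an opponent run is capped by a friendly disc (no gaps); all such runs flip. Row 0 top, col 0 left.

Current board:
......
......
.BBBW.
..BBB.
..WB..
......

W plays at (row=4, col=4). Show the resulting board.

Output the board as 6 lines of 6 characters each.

Answer: ......
......
.BBBW.
..BBW.
..WWW.
......

Derivation:
Place W at (4,4); scan 8 dirs for brackets.
Dir NW: opp run (3,3) (2,2), next='.' -> no flip
Dir N: opp run (3,4) capped by W -> flip
Dir NE: first cell '.' (not opp) -> no flip
Dir W: opp run (4,3) capped by W -> flip
Dir E: first cell '.' (not opp) -> no flip
Dir SW: first cell '.' (not opp) -> no flip
Dir S: first cell '.' (not opp) -> no flip
Dir SE: first cell '.' (not opp) -> no flip
All flips: (3,4) (4,3)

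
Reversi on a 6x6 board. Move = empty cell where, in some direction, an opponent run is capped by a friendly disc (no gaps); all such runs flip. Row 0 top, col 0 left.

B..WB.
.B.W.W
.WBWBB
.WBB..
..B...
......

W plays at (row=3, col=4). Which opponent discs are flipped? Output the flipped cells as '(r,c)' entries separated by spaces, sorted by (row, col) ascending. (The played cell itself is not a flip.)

Answer: (3,2) (3,3)

Derivation:
Dir NW: first cell 'W' (not opp) -> no flip
Dir N: opp run (2,4), next='.' -> no flip
Dir NE: opp run (2,5), next=edge -> no flip
Dir W: opp run (3,3) (3,2) capped by W -> flip
Dir E: first cell '.' (not opp) -> no flip
Dir SW: first cell '.' (not opp) -> no flip
Dir S: first cell '.' (not opp) -> no flip
Dir SE: first cell '.' (not opp) -> no flip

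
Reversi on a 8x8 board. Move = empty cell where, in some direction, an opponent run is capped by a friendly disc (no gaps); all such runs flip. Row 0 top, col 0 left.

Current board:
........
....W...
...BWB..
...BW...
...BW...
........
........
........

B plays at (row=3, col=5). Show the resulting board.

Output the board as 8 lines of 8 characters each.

Place B at (3,5); scan 8 dirs for brackets.
Dir NW: opp run (2,4), next='.' -> no flip
Dir N: first cell 'B' (not opp) -> no flip
Dir NE: first cell '.' (not opp) -> no flip
Dir W: opp run (3,4) capped by B -> flip
Dir E: first cell '.' (not opp) -> no flip
Dir SW: opp run (4,4), next='.' -> no flip
Dir S: first cell '.' (not opp) -> no flip
Dir SE: first cell '.' (not opp) -> no flip
All flips: (3,4)

Answer: ........
....W...
...BWB..
...BBB..
...BW...
........
........
........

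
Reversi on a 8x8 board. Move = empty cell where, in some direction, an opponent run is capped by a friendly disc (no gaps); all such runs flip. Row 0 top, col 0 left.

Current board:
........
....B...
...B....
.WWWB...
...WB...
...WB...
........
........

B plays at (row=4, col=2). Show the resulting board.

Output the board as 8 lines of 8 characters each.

Answer: ........
....B...
...B....
.WWWB...
..BBB...
...WB...
........
........

Derivation:
Place B at (4,2); scan 8 dirs for brackets.
Dir NW: opp run (3,1), next='.' -> no flip
Dir N: opp run (3,2), next='.' -> no flip
Dir NE: opp run (3,3), next='.' -> no flip
Dir W: first cell '.' (not opp) -> no flip
Dir E: opp run (4,3) capped by B -> flip
Dir SW: first cell '.' (not opp) -> no flip
Dir S: first cell '.' (not opp) -> no flip
Dir SE: opp run (5,3), next='.' -> no flip
All flips: (4,3)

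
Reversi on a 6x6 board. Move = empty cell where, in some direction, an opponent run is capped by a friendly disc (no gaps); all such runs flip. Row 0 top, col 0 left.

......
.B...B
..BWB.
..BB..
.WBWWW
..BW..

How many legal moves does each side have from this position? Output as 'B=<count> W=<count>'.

Answer: B=8 W=5

Derivation:
-- B to move --
(1,2): no bracket -> illegal
(1,3): flips 1 -> legal
(1,4): flips 1 -> legal
(3,0): flips 1 -> legal
(3,1): no bracket -> illegal
(3,4): flips 1 -> legal
(3,5): no bracket -> illegal
(4,0): flips 1 -> legal
(5,0): flips 1 -> legal
(5,1): no bracket -> illegal
(5,4): flips 2 -> legal
(5,5): flips 1 -> legal
B mobility = 8
-- W to move --
(0,0): flips 3 -> legal
(0,1): no bracket -> illegal
(0,2): no bracket -> illegal
(0,4): no bracket -> illegal
(0,5): no bracket -> illegal
(1,0): no bracket -> illegal
(1,2): no bracket -> illegal
(1,3): no bracket -> illegal
(1,4): no bracket -> illegal
(2,0): no bracket -> illegal
(2,1): flips 2 -> legal
(2,5): flips 1 -> legal
(3,1): flips 1 -> legal
(3,4): no bracket -> illegal
(3,5): no bracket -> illegal
(5,1): flips 1 -> legal
W mobility = 5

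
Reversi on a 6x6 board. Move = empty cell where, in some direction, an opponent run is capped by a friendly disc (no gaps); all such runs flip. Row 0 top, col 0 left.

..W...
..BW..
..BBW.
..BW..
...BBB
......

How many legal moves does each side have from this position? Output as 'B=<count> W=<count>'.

Answer: B=5 W=6

Derivation:
-- B to move --
(0,1): no bracket -> illegal
(0,3): flips 1 -> legal
(0,4): flips 1 -> legal
(1,1): no bracket -> illegal
(1,4): flips 1 -> legal
(1,5): no bracket -> illegal
(2,5): flips 1 -> legal
(3,4): flips 1 -> legal
(3,5): no bracket -> illegal
(4,2): no bracket -> illegal
B mobility = 5
-- W to move --
(0,1): no bracket -> illegal
(0,3): no bracket -> illegal
(1,1): flips 2 -> legal
(1,4): no bracket -> illegal
(2,1): flips 2 -> legal
(3,1): flips 2 -> legal
(3,4): no bracket -> illegal
(3,5): no bracket -> illegal
(4,1): no bracket -> illegal
(4,2): flips 3 -> legal
(5,2): no bracket -> illegal
(5,3): flips 1 -> legal
(5,4): no bracket -> illegal
(5,5): flips 1 -> legal
W mobility = 6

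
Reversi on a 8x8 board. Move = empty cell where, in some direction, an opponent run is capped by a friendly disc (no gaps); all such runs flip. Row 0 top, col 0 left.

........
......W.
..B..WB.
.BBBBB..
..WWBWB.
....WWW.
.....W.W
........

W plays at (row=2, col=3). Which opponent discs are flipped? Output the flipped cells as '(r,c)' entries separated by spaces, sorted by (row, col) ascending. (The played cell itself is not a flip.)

Answer: (3,3) (3,4)

Derivation:
Dir NW: first cell '.' (not opp) -> no flip
Dir N: first cell '.' (not opp) -> no flip
Dir NE: first cell '.' (not opp) -> no flip
Dir W: opp run (2,2), next='.' -> no flip
Dir E: first cell '.' (not opp) -> no flip
Dir SW: opp run (3,2), next='.' -> no flip
Dir S: opp run (3,3) capped by W -> flip
Dir SE: opp run (3,4) capped by W -> flip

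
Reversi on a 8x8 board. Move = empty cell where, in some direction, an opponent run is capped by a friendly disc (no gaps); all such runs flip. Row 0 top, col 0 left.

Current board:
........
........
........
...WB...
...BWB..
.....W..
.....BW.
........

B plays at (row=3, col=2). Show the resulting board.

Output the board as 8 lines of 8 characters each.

Answer: ........
........
........
..BBB...
...BWB..
.....W..
.....BW.
........

Derivation:
Place B at (3,2); scan 8 dirs for brackets.
Dir NW: first cell '.' (not opp) -> no flip
Dir N: first cell '.' (not opp) -> no flip
Dir NE: first cell '.' (not opp) -> no flip
Dir W: first cell '.' (not opp) -> no flip
Dir E: opp run (3,3) capped by B -> flip
Dir SW: first cell '.' (not opp) -> no flip
Dir S: first cell '.' (not opp) -> no flip
Dir SE: first cell 'B' (not opp) -> no flip
All flips: (3,3)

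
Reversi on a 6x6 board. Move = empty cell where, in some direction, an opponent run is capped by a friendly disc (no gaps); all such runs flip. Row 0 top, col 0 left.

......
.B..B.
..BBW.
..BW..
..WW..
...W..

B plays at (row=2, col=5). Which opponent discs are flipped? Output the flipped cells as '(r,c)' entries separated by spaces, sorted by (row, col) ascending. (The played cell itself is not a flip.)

Dir NW: first cell 'B' (not opp) -> no flip
Dir N: first cell '.' (not opp) -> no flip
Dir NE: edge -> no flip
Dir W: opp run (2,4) capped by B -> flip
Dir E: edge -> no flip
Dir SW: first cell '.' (not opp) -> no flip
Dir S: first cell '.' (not opp) -> no flip
Dir SE: edge -> no flip

Answer: (2,4)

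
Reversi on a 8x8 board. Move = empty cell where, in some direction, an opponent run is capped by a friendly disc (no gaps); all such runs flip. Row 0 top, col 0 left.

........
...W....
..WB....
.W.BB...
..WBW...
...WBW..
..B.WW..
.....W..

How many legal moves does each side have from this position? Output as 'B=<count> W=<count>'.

-- B to move --
(0,2): no bracket -> illegal
(0,3): flips 1 -> legal
(0,4): no bracket -> illegal
(1,1): flips 1 -> legal
(1,2): no bracket -> illegal
(1,4): no bracket -> illegal
(2,0): no bracket -> illegal
(2,1): flips 1 -> legal
(2,4): no bracket -> illegal
(3,0): no bracket -> illegal
(3,2): no bracket -> illegal
(3,5): flips 2 -> legal
(4,0): no bracket -> illegal
(4,1): flips 1 -> legal
(4,5): flips 1 -> legal
(4,6): no bracket -> illegal
(5,1): flips 1 -> legal
(5,2): flips 1 -> legal
(5,6): flips 1 -> legal
(6,3): flips 1 -> legal
(6,6): flips 2 -> legal
(7,3): no bracket -> illegal
(7,4): flips 1 -> legal
(7,6): flips 1 -> legal
B mobility = 13
-- W to move --
(1,2): no bracket -> illegal
(1,4): no bracket -> illegal
(2,4): flips 3 -> legal
(2,5): no bracket -> illegal
(3,2): flips 2 -> legal
(3,5): no bracket -> illegal
(4,5): no bracket -> illegal
(5,1): no bracket -> illegal
(5,2): no bracket -> illegal
(6,1): no bracket -> illegal
(6,3): no bracket -> illegal
(7,1): flips 1 -> legal
(7,2): no bracket -> illegal
(7,3): no bracket -> illegal
W mobility = 3

Answer: B=13 W=3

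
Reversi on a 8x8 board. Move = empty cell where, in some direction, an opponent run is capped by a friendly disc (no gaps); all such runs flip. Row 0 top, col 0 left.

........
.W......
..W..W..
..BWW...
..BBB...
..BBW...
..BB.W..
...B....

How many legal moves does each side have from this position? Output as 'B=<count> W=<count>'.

-- B to move --
(0,0): flips 3 -> legal
(0,1): no bracket -> illegal
(0,2): no bracket -> illegal
(1,0): no bracket -> illegal
(1,2): flips 1 -> legal
(1,3): no bracket -> illegal
(1,4): no bracket -> illegal
(1,5): no bracket -> illegal
(1,6): flips 2 -> legal
(2,0): no bracket -> illegal
(2,1): no bracket -> illegal
(2,3): flips 1 -> legal
(2,4): flips 2 -> legal
(2,6): no bracket -> illegal
(3,1): no bracket -> illegal
(3,5): flips 2 -> legal
(3,6): no bracket -> illegal
(4,5): flips 1 -> legal
(5,5): flips 1 -> legal
(5,6): no bracket -> illegal
(6,4): flips 1 -> legal
(6,6): no bracket -> illegal
(7,4): no bracket -> illegal
(7,5): no bracket -> illegal
(7,6): flips 2 -> legal
B mobility = 10
-- W to move --
(2,1): flips 2 -> legal
(2,3): no bracket -> illegal
(3,1): flips 1 -> legal
(3,5): no bracket -> illegal
(4,1): no bracket -> illegal
(4,5): no bracket -> illegal
(5,1): flips 3 -> legal
(5,5): flips 1 -> legal
(6,1): flips 2 -> legal
(6,4): no bracket -> illegal
(7,1): no bracket -> illegal
(7,2): flips 5 -> legal
(7,4): no bracket -> illegal
W mobility = 6

Answer: B=10 W=6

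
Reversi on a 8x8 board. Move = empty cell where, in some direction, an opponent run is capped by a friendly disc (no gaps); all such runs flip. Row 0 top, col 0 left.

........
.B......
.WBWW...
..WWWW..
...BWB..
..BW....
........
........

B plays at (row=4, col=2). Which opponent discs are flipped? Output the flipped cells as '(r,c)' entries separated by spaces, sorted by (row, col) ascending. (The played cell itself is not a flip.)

Answer: (3,2)

Derivation:
Dir NW: first cell '.' (not opp) -> no flip
Dir N: opp run (3,2) capped by B -> flip
Dir NE: opp run (3,3) (2,4), next='.' -> no flip
Dir W: first cell '.' (not opp) -> no flip
Dir E: first cell 'B' (not opp) -> no flip
Dir SW: first cell '.' (not opp) -> no flip
Dir S: first cell 'B' (not opp) -> no flip
Dir SE: opp run (5,3), next='.' -> no flip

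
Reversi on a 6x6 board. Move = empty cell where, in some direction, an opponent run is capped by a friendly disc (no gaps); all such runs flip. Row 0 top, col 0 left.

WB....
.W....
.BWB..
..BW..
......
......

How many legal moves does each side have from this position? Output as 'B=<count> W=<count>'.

Answer: B=3 W=6

Derivation:
-- B to move --
(0,2): no bracket -> illegal
(1,0): no bracket -> illegal
(1,2): flips 1 -> legal
(1,3): no bracket -> illegal
(2,0): no bracket -> illegal
(2,4): no bracket -> illegal
(3,1): no bracket -> illegal
(3,4): flips 1 -> legal
(4,2): no bracket -> illegal
(4,3): flips 1 -> legal
(4,4): no bracket -> illegal
B mobility = 3
-- W to move --
(0,2): flips 1 -> legal
(1,0): no bracket -> illegal
(1,2): no bracket -> illegal
(1,3): flips 1 -> legal
(1,4): no bracket -> illegal
(2,0): flips 1 -> legal
(2,4): flips 1 -> legal
(3,0): no bracket -> illegal
(3,1): flips 2 -> legal
(3,4): no bracket -> illegal
(4,1): no bracket -> illegal
(4,2): flips 1 -> legal
(4,3): no bracket -> illegal
W mobility = 6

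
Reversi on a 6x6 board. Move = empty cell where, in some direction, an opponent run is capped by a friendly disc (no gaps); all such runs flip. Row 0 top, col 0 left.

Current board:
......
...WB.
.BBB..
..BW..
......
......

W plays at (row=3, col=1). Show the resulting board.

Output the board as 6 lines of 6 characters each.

Place W at (3,1); scan 8 dirs for brackets.
Dir NW: first cell '.' (not opp) -> no flip
Dir N: opp run (2,1), next='.' -> no flip
Dir NE: opp run (2,2) capped by W -> flip
Dir W: first cell '.' (not opp) -> no flip
Dir E: opp run (3,2) capped by W -> flip
Dir SW: first cell '.' (not opp) -> no flip
Dir S: first cell '.' (not opp) -> no flip
Dir SE: first cell '.' (not opp) -> no flip
All flips: (2,2) (3,2)

Answer: ......
...WB.
.BWB..
.WWW..
......
......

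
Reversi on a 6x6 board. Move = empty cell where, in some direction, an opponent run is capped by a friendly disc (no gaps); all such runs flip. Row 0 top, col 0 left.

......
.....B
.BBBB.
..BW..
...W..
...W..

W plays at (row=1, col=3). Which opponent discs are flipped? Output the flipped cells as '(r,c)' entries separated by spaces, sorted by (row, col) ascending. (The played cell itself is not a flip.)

Dir NW: first cell '.' (not opp) -> no flip
Dir N: first cell '.' (not opp) -> no flip
Dir NE: first cell '.' (not opp) -> no flip
Dir W: first cell '.' (not opp) -> no flip
Dir E: first cell '.' (not opp) -> no flip
Dir SW: opp run (2,2), next='.' -> no flip
Dir S: opp run (2,3) capped by W -> flip
Dir SE: opp run (2,4), next='.' -> no flip

Answer: (2,3)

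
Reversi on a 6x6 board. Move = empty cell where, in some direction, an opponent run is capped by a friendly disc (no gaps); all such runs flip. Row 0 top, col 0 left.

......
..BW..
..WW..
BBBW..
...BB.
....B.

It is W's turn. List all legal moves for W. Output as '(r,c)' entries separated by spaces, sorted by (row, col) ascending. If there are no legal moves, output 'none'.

(0,1): flips 1 -> legal
(0,2): flips 1 -> legal
(0,3): no bracket -> illegal
(1,1): flips 1 -> legal
(2,0): no bracket -> illegal
(2,1): no bracket -> illegal
(3,4): no bracket -> illegal
(3,5): no bracket -> illegal
(4,0): flips 1 -> legal
(4,1): flips 1 -> legal
(4,2): flips 1 -> legal
(4,5): no bracket -> illegal
(5,2): no bracket -> illegal
(5,3): flips 1 -> legal
(5,5): flips 1 -> legal

Answer: (0,1) (0,2) (1,1) (4,0) (4,1) (4,2) (5,3) (5,5)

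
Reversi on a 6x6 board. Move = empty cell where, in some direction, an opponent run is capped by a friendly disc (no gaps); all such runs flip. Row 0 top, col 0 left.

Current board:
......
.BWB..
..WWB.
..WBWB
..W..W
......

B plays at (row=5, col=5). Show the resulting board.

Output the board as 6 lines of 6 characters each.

Answer: ......
.BWB..
..WWB.
..WBWB
..W..B
.....B

Derivation:
Place B at (5,5); scan 8 dirs for brackets.
Dir NW: first cell '.' (not opp) -> no flip
Dir N: opp run (4,5) capped by B -> flip
Dir NE: edge -> no flip
Dir W: first cell '.' (not opp) -> no flip
Dir E: edge -> no flip
Dir SW: edge -> no flip
Dir S: edge -> no flip
Dir SE: edge -> no flip
All flips: (4,5)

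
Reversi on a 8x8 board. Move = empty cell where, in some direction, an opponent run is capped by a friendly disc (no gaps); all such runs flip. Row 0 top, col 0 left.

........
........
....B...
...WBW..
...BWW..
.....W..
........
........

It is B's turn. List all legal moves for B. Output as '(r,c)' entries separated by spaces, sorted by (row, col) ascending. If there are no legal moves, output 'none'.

Answer: (2,3) (3,2) (3,6) (4,2) (4,6) (5,4) (5,6)

Derivation:
(2,2): no bracket -> illegal
(2,3): flips 1 -> legal
(2,5): no bracket -> illegal
(2,6): no bracket -> illegal
(3,2): flips 1 -> legal
(3,6): flips 1 -> legal
(4,2): flips 1 -> legal
(4,6): flips 3 -> legal
(5,3): no bracket -> illegal
(5,4): flips 1 -> legal
(5,6): flips 1 -> legal
(6,4): no bracket -> illegal
(6,5): no bracket -> illegal
(6,6): no bracket -> illegal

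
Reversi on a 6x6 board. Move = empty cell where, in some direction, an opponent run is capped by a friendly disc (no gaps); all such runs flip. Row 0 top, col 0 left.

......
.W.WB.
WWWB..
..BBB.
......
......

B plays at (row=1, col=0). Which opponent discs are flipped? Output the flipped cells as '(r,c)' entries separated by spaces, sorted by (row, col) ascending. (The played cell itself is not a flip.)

Dir NW: edge -> no flip
Dir N: first cell '.' (not opp) -> no flip
Dir NE: first cell '.' (not opp) -> no flip
Dir W: edge -> no flip
Dir E: opp run (1,1), next='.' -> no flip
Dir SW: edge -> no flip
Dir S: opp run (2,0), next='.' -> no flip
Dir SE: opp run (2,1) capped by B -> flip

Answer: (2,1)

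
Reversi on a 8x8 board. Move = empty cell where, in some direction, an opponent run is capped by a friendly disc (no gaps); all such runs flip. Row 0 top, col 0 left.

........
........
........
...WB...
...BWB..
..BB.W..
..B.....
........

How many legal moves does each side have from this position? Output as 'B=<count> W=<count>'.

Answer: B=5 W=6

Derivation:
-- B to move --
(2,2): no bracket -> illegal
(2,3): flips 1 -> legal
(2,4): no bracket -> illegal
(3,2): flips 1 -> legal
(3,5): flips 1 -> legal
(4,2): no bracket -> illegal
(4,6): no bracket -> illegal
(5,4): flips 1 -> legal
(5,6): no bracket -> illegal
(6,4): no bracket -> illegal
(6,5): flips 1 -> legal
(6,6): no bracket -> illegal
B mobility = 5
-- W to move --
(2,3): no bracket -> illegal
(2,4): flips 1 -> legal
(2,5): no bracket -> illegal
(3,2): no bracket -> illegal
(3,5): flips 2 -> legal
(3,6): no bracket -> illegal
(4,1): no bracket -> illegal
(4,2): flips 1 -> legal
(4,6): flips 1 -> legal
(5,1): no bracket -> illegal
(5,4): no bracket -> illegal
(5,6): no bracket -> illegal
(6,1): no bracket -> illegal
(6,3): flips 2 -> legal
(6,4): no bracket -> illegal
(7,1): flips 2 -> legal
(7,2): no bracket -> illegal
(7,3): no bracket -> illegal
W mobility = 6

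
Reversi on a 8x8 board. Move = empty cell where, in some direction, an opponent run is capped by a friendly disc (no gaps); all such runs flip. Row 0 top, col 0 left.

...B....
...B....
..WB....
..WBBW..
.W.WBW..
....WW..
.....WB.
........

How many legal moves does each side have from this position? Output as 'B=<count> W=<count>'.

Answer: B=12 W=8

Derivation:
-- B to move --
(1,1): flips 1 -> legal
(1,2): no bracket -> illegal
(2,1): flips 1 -> legal
(2,4): no bracket -> illegal
(2,5): no bracket -> illegal
(2,6): flips 1 -> legal
(3,0): no bracket -> illegal
(3,1): flips 2 -> legal
(3,6): flips 1 -> legal
(4,0): no bracket -> illegal
(4,2): flips 1 -> legal
(4,6): flips 1 -> legal
(5,0): flips 2 -> legal
(5,1): no bracket -> illegal
(5,2): flips 1 -> legal
(5,3): flips 1 -> legal
(5,6): flips 1 -> legal
(6,3): no bracket -> illegal
(6,4): flips 2 -> legal
(7,4): no bracket -> illegal
(7,5): no bracket -> illegal
(7,6): no bracket -> illegal
B mobility = 12
-- W to move --
(0,2): no bracket -> illegal
(0,4): flips 1 -> legal
(1,2): flips 2 -> legal
(1,4): flips 1 -> legal
(2,4): flips 3 -> legal
(2,5): flips 1 -> legal
(4,2): no bracket -> illegal
(5,3): flips 1 -> legal
(5,6): no bracket -> illegal
(5,7): no bracket -> illegal
(6,7): flips 1 -> legal
(7,5): no bracket -> illegal
(7,6): no bracket -> illegal
(7,7): flips 1 -> legal
W mobility = 8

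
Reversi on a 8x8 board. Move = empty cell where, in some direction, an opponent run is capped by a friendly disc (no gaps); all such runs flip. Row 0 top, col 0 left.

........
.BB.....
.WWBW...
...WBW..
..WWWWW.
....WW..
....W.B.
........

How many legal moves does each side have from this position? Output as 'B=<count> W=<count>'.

Answer: B=11 W=7

Derivation:
-- B to move --
(1,0): no bracket -> illegal
(1,3): no bracket -> illegal
(1,4): flips 1 -> legal
(1,5): no bracket -> illegal
(2,0): flips 2 -> legal
(2,5): flips 1 -> legal
(2,6): no bracket -> illegal
(3,0): flips 1 -> legal
(3,1): flips 1 -> legal
(3,2): flips 2 -> legal
(3,6): flips 1 -> legal
(3,7): no bracket -> illegal
(4,1): no bracket -> illegal
(4,7): no bracket -> illegal
(5,1): no bracket -> illegal
(5,2): flips 1 -> legal
(5,3): flips 2 -> legal
(5,6): flips 1 -> legal
(5,7): no bracket -> illegal
(6,3): no bracket -> illegal
(6,5): no bracket -> illegal
(7,3): no bracket -> illegal
(7,4): flips 3 -> legal
(7,5): no bracket -> illegal
B mobility = 11
-- W to move --
(0,0): flips 1 -> legal
(0,1): flips 4 -> legal
(0,2): flips 1 -> legal
(0,3): flips 1 -> legal
(1,0): no bracket -> illegal
(1,3): flips 1 -> legal
(1,4): no bracket -> illegal
(2,0): no bracket -> illegal
(2,5): flips 1 -> legal
(3,2): no bracket -> illegal
(5,6): no bracket -> illegal
(5,7): no bracket -> illegal
(6,5): no bracket -> illegal
(6,7): no bracket -> illegal
(7,5): no bracket -> illegal
(7,6): no bracket -> illegal
(7,7): flips 1 -> legal
W mobility = 7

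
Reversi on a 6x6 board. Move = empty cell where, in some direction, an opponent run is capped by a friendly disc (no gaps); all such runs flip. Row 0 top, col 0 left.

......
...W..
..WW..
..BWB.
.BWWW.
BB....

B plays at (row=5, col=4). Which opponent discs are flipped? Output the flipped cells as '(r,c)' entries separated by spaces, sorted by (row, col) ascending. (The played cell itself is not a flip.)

Dir NW: opp run (4,3) capped by B -> flip
Dir N: opp run (4,4) capped by B -> flip
Dir NE: first cell '.' (not opp) -> no flip
Dir W: first cell '.' (not opp) -> no flip
Dir E: first cell '.' (not opp) -> no flip
Dir SW: edge -> no flip
Dir S: edge -> no flip
Dir SE: edge -> no flip

Answer: (4,3) (4,4)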